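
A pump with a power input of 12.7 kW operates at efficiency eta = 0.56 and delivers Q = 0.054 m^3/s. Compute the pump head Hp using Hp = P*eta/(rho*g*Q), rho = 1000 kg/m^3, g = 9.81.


Pump head formula: Hp = P * eta / (rho * g * Q).
Numerator: P * eta = 12.7 * 1000 * 0.56 = 7112.0 W.
Denominator: rho * g * Q = 1000 * 9.81 * 0.054 = 529.74.
Hp = 7112.0 / 529.74 = 13.43 m.

13.43


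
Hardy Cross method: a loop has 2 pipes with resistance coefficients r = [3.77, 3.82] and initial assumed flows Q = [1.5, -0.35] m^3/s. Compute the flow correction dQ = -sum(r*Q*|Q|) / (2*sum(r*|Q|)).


Numerator terms (r*Q*|Q|): 3.77*1.5*|1.5| = 8.4825; 3.82*-0.35*|-0.35| = -0.4679.
Sum of numerator = 8.0145.
Denominator terms (r*|Q|): 3.77*|1.5| = 5.655; 3.82*|-0.35| = 1.337.
2 * sum of denominator = 2 * 6.992 = 13.984.
dQ = -8.0145 / 13.984 = -0.5731 m^3/s.

-0.5731


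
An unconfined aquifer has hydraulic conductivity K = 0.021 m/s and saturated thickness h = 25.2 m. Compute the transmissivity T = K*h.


Transmissivity is defined as T = K * h.
T = 0.021 * 25.2
  = 0.5292 m^2/s.

0.5292


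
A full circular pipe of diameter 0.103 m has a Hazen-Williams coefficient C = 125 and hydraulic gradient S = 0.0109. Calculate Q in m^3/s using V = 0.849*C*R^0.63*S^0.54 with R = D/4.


For a full circular pipe, R = D/4 = 0.103/4 = 0.0257 m.
V = 0.849 * 125 * 0.0257^0.63 * 0.0109^0.54
  = 0.849 * 125 * 0.099722 * 0.087139
  = 0.9222 m/s.
Pipe area A = pi*D^2/4 = pi*0.103^2/4 = 0.0083 m^2.
Q = A * V = 0.0083 * 0.9222 = 0.0077 m^3/s.

0.0077


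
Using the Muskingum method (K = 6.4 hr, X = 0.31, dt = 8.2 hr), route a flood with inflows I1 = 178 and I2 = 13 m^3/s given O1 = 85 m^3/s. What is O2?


Muskingum coefficients:
denom = 2*K*(1-X) + dt = 2*6.4*(1-0.31) + 8.2 = 17.032.
C0 = (dt - 2*K*X)/denom = (8.2 - 2*6.4*0.31)/17.032 = 0.2485.
C1 = (dt + 2*K*X)/denom = (8.2 + 2*6.4*0.31)/17.032 = 0.7144.
C2 = (2*K*(1-X) - dt)/denom = 0.0371.
O2 = C0*I2 + C1*I1 + C2*O1
   = 0.2485*13 + 0.7144*178 + 0.0371*85
   = 133.55 m^3/s.

133.55


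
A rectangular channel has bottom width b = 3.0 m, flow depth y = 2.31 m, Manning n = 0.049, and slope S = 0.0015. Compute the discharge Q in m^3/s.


For a rectangular channel, the cross-sectional area A = b * y = 3.0 * 2.31 = 6.93 m^2.
The wetted perimeter P = b + 2y = 3.0 + 2*2.31 = 7.62 m.
Hydraulic radius R = A/P = 6.93/7.62 = 0.9094 m.
Velocity V = (1/n)*R^(2/3)*S^(1/2) = (1/0.049)*0.9094^(2/3)*0.0015^(1/2) = 0.7419 m/s.
Discharge Q = A * V = 6.93 * 0.7419 = 5.142 m^3/s.

5.142


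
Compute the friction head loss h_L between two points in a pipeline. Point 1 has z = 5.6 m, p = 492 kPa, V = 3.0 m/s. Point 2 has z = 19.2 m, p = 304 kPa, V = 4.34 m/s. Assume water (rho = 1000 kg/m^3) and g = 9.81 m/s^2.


Total head at each section: H = z + p/(rho*g) + V^2/(2g).
H1 = 5.6 + 492*1000/(1000*9.81) + 3.0^2/(2*9.81)
   = 5.6 + 50.153 + 0.4587
   = 56.212 m.
H2 = 19.2 + 304*1000/(1000*9.81) + 4.34^2/(2*9.81)
   = 19.2 + 30.989 + 0.96
   = 51.149 m.
h_L = H1 - H2 = 56.212 - 51.149 = 5.063 m.

5.063


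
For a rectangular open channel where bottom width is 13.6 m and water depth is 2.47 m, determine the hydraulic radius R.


For a rectangular section:
Flow area A = b * y = 13.6 * 2.47 = 33.59 m^2.
Wetted perimeter P = b + 2y = 13.6 + 2*2.47 = 18.54 m.
Hydraulic radius R = A/P = 33.59 / 18.54 = 1.8119 m.

1.8119


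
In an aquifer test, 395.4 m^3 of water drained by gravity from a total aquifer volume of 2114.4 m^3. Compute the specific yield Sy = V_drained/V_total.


Specific yield Sy = Volume drained / Total volume.
Sy = 395.4 / 2114.4
   = 0.187.

0.187


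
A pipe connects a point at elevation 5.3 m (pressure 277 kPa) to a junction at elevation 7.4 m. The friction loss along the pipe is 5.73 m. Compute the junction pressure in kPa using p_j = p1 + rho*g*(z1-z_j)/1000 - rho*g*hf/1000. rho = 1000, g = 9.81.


Junction pressure: p_j = p1 + rho*g*(z1 - z_j)/1000 - rho*g*hf/1000.
Elevation term = 1000*9.81*(5.3 - 7.4)/1000 = -20.601 kPa.
Friction term = 1000*9.81*5.73/1000 = 56.211 kPa.
p_j = 277 + -20.601 - 56.211 = 200.19 kPa.

200.19


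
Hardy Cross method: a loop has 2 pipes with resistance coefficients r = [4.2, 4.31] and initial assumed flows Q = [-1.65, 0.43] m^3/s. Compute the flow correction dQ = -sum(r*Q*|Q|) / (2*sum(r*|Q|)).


Numerator terms (r*Q*|Q|): 4.2*-1.65*|-1.65| = -11.4345; 4.31*0.43*|0.43| = 0.7969.
Sum of numerator = -10.6376.
Denominator terms (r*|Q|): 4.2*|-1.65| = 6.93; 4.31*|0.43| = 1.8533.
2 * sum of denominator = 2 * 8.7833 = 17.5666.
dQ = --10.6376 / 17.5666 = 0.6056 m^3/s.

0.6056


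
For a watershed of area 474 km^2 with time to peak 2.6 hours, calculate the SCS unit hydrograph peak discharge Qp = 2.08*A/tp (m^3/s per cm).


SCS formula: Qp = 2.08 * A / tp.
Qp = 2.08 * 474 / 2.6
   = 985.92 / 2.6
   = 379.2 m^3/s per cm.

379.2


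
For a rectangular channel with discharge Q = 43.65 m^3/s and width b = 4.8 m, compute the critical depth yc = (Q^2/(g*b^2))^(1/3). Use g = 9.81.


Using yc = (Q^2 / (g * b^2))^(1/3):
Q^2 = 43.65^2 = 1905.32.
g * b^2 = 9.81 * 4.8^2 = 9.81 * 23.04 = 226.02.
Q^2 / (g*b^2) = 1905.32 / 226.02 = 8.4299.
yc = 8.4299^(1/3) = 2.0352 m.

2.0352


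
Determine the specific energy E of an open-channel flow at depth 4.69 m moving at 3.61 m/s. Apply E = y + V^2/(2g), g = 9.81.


Specific energy E = y + V^2/(2g).
Velocity head = V^2/(2g) = 3.61^2 / (2*9.81) = 13.0321 / 19.62 = 0.6642 m.
E = 4.69 + 0.6642 = 5.3542 m.

5.3542


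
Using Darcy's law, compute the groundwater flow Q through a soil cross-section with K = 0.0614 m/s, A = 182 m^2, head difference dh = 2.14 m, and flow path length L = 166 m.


Darcy's law: Q = K * A * i, where i = dh/L.
Hydraulic gradient i = 2.14 / 166 = 0.012892.
Q = 0.0614 * 182 * 0.012892
  = 0.1441 m^3/s.

0.1441


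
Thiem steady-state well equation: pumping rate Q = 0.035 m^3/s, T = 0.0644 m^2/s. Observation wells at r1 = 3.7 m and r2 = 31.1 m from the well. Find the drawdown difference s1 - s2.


Thiem equation: s1 - s2 = Q/(2*pi*T) * ln(r2/r1).
ln(r2/r1) = ln(31.1/3.7) = 2.1289.
Q/(2*pi*T) = 0.035 / (2*pi*0.0644) = 0.035 / 0.4046 = 0.0865.
s1 - s2 = 0.0865 * 2.1289 = 0.1841 m.

0.1841


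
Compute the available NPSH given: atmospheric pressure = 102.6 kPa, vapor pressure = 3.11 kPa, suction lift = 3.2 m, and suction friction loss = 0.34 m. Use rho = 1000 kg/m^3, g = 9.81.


NPSHa = p_atm/(rho*g) - z_s - hf_s - p_vap/(rho*g).
p_atm/(rho*g) = 102.6*1000 / (1000*9.81) = 10.459 m.
p_vap/(rho*g) = 3.11*1000 / (1000*9.81) = 0.317 m.
NPSHa = 10.459 - 3.2 - 0.34 - 0.317
      = 6.6 m.

6.6


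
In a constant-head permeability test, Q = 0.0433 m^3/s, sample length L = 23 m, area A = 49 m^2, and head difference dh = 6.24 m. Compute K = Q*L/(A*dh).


From K = Q*L / (A*dh):
Numerator: Q*L = 0.0433 * 23 = 0.9959.
Denominator: A*dh = 49 * 6.24 = 305.76.
K = 0.9959 / 305.76 = 0.003257 m/s.

0.003257


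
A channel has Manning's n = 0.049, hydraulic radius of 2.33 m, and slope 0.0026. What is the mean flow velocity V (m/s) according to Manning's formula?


Manning's equation gives V = (1/n) * R^(2/3) * S^(1/2).
First, compute R^(2/3) = 2.33^(2/3) = 1.7575.
Next, S^(1/2) = 0.0026^(1/2) = 0.05099.
Then 1/n = 1/0.049 = 20.41.
V = 20.41 * 1.7575 * 0.05099 = 1.8289 m/s.

1.8289


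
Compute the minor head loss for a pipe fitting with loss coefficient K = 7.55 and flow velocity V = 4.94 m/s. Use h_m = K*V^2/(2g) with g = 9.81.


Minor loss formula: h_m = K * V^2/(2g).
V^2 = 4.94^2 = 24.4036.
V^2/(2g) = 24.4036 / 19.62 = 1.2438 m.
h_m = 7.55 * 1.2438 = 9.3908 m.

9.3908


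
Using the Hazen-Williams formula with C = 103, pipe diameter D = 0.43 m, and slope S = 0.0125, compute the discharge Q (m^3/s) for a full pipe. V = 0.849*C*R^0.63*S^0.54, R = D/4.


For a full circular pipe, R = D/4 = 0.43/4 = 0.1075 m.
V = 0.849 * 103 * 0.1075^0.63 * 0.0125^0.54
  = 0.849 * 103 * 0.245351 * 0.093828
  = 2.0131 m/s.
Pipe area A = pi*D^2/4 = pi*0.43^2/4 = 0.1452 m^2.
Q = A * V = 0.1452 * 2.0131 = 0.2923 m^3/s.

0.2923


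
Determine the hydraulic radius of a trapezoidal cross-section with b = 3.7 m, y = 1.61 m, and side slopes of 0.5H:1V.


For a trapezoidal section with side slope z:
A = (b + z*y)*y = (3.7 + 0.5*1.61)*1.61 = 7.253 m^2.
P = b + 2*y*sqrt(1 + z^2) = 3.7 + 2*1.61*sqrt(1 + 0.5^2) = 7.3 m.
R = A/P = 7.253 / 7.3 = 0.9936 m.

0.9936


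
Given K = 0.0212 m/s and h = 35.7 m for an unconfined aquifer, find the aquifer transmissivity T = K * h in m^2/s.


Transmissivity is defined as T = K * h.
T = 0.0212 * 35.7
  = 0.7568 m^2/s.

0.7568


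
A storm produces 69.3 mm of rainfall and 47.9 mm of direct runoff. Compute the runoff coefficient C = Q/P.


The runoff coefficient C = runoff depth / rainfall depth.
C = 47.9 / 69.3
  = 0.6912.

0.6912


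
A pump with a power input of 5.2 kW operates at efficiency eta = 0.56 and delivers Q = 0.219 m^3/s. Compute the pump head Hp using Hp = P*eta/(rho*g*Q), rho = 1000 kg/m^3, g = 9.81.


Pump head formula: Hp = P * eta / (rho * g * Q).
Numerator: P * eta = 5.2 * 1000 * 0.56 = 2912.0 W.
Denominator: rho * g * Q = 1000 * 9.81 * 0.219 = 2148.39.
Hp = 2912.0 / 2148.39 = 1.36 m.

1.36


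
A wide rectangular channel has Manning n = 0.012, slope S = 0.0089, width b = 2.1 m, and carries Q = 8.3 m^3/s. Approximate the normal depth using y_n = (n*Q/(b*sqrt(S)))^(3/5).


We use the wide-channel approximation y_n = (n*Q/(b*sqrt(S)))^(3/5).
sqrt(S) = sqrt(0.0089) = 0.09434.
Numerator: n*Q = 0.012 * 8.3 = 0.0996.
Denominator: b*sqrt(S) = 2.1 * 0.09434 = 0.198114.
arg = 0.5027.
y_n = 0.5027^(3/5) = 0.6619 m.

0.6619


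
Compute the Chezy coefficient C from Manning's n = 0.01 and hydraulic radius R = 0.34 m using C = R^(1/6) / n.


The Chezy coefficient relates to Manning's n through C = R^(1/6) / n.
R^(1/6) = 0.34^(1/6) = 0.835436.
C = 0.835436 / 0.01 = 83.54 m^(1/2)/s.

83.54


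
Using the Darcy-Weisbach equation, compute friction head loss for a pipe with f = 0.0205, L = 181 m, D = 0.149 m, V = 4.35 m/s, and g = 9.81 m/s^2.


Darcy-Weisbach equation: h_f = f * (L/D) * V^2/(2g).
f * L/D = 0.0205 * 181/0.149 = 24.9027.
V^2/(2g) = 4.35^2 / (2*9.81) = 18.9225 / 19.62 = 0.9644 m.
h_f = 24.9027 * 0.9644 = 24.017 m.

24.017


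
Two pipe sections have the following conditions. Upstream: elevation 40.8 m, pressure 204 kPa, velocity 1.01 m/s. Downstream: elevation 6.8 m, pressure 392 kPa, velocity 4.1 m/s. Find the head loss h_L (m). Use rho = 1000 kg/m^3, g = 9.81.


Total head at each section: H = z + p/(rho*g) + V^2/(2g).
H1 = 40.8 + 204*1000/(1000*9.81) + 1.01^2/(2*9.81)
   = 40.8 + 20.795 + 0.052
   = 61.647 m.
H2 = 6.8 + 392*1000/(1000*9.81) + 4.1^2/(2*9.81)
   = 6.8 + 39.959 + 0.8568
   = 47.616 m.
h_L = H1 - H2 = 61.647 - 47.616 = 14.031 m.

14.031


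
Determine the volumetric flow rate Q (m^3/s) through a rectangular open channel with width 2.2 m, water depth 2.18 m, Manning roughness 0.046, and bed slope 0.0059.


For a rectangular channel, the cross-sectional area A = b * y = 2.2 * 2.18 = 4.8 m^2.
The wetted perimeter P = b + 2y = 2.2 + 2*2.18 = 6.56 m.
Hydraulic radius R = A/P = 4.8/6.56 = 0.7311 m.
Velocity V = (1/n)*R^(2/3)*S^(1/2) = (1/0.046)*0.7311^(2/3)*0.0059^(1/2) = 1.3551 m/s.
Discharge Q = A * V = 4.8 * 1.3551 = 6.499 m^3/s.

6.499


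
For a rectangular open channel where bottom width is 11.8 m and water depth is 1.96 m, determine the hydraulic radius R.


For a rectangular section:
Flow area A = b * y = 11.8 * 1.96 = 23.13 m^2.
Wetted perimeter P = b + 2y = 11.8 + 2*1.96 = 15.72 m.
Hydraulic radius R = A/P = 23.13 / 15.72 = 1.4712 m.

1.4712


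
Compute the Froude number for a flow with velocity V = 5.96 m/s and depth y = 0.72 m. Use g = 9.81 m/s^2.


The Froude number is defined as Fr = V / sqrt(g*y).
g*y = 9.81 * 0.72 = 7.0632.
sqrt(g*y) = sqrt(7.0632) = 2.6577.
Fr = 5.96 / 2.6577 = 2.2426.

2.2426


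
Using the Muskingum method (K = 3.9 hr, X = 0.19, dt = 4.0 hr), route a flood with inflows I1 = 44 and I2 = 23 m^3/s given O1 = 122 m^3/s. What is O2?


Muskingum coefficients:
denom = 2*K*(1-X) + dt = 2*3.9*(1-0.19) + 4.0 = 10.318.
C0 = (dt - 2*K*X)/denom = (4.0 - 2*3.9*0.19)/10.318 = 0.244.
C1 = (dt + 2*K*X)/denom = (4.0 + 2*3.9*0.19)/10.318 = 0.5313.
C2 = (2*K*(1-X) - dt)/denom = 0.2247.
O2 = C0*I2 + C1*I1 + C2*O1
   = 0.244*23 + 0.5313*44 + 0.2247*122
   = 56.4 m^3/s.

56.4


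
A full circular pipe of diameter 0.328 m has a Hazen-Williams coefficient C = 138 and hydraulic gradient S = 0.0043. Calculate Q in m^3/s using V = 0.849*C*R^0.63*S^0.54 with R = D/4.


For a full circular pipe, R = D/4 = 0.328/4 = 0.082 m.
V = 0.849 * 138 * 0.082^0.63 * 0.0043^0.54
  = 0.849 * 138 * 0.206872 * 0.052732
  = 1.2781 m/s.
Pipe area A = pi*D^2/4 = pi*0.328^2/4 = 0.0845 m^2.
Q = A * V = 0.0845 * 1.2781 = 0.108 m^3/s.

0.108


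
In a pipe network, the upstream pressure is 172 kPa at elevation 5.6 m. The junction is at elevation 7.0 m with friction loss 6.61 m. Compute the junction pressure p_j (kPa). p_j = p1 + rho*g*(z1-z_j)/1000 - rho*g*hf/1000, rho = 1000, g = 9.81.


Junction pressure: p_j = p1 + rho*g*(z1 - z_j)/1000 - rho*g*hf/1000.
Elevation term = 1000*9.81*(5.6 - 7.0)/1000 = -13.734 kPa.
Friction term = 1000*9.81*6.61/1000 = 64.844 kPa.
p_j = 172 + -13.734 - 64.844 = 93.42 kPa.

93.42


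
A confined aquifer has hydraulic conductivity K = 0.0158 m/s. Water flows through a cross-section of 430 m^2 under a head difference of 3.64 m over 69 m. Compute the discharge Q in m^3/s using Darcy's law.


Darcy's law: Q = K * A * i, where i = dh/L.
Hydraulic gradient i = 3.64 / 69 = 0.052754.
Q = 0.0158 * 430 * 0.052754
  = 0.3584 m^3/s.

0.3584


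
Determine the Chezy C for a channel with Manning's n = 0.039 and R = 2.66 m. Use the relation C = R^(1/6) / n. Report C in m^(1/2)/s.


The Chezy coefficient relates to Manning's n through C = R^(1/6) / n.
R^(1/6) = 2.66^(1/6) = 1.177101.
C = 1.177101 / 0.039 = 30.18 m^(1/2)/s.

30.18


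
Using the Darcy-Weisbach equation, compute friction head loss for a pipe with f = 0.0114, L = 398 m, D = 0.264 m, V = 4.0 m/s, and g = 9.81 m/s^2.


Darcy-Weisbach equation: h_f = f * (L/D) * V^2/(2g).
f * L/D = 0.0114 * 398/0.264 = 17.1864.
V^2/(2g) = 4.0^2 / (2*9.81) = 16.0 / 19.62 = 0.8155 m.
h_f = 17.1864 * 0.8155 = 14.015 m.

14.015


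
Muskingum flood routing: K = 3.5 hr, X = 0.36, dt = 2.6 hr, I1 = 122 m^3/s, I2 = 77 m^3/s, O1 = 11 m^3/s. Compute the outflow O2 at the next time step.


Muskingum coefficients:
denom = 2*K*(1-X) + dt = 2*3.5*(1-0.36) + 2.6 = 7.08.
C0 = (dt - 2*K*X)/denom = (2.6 - 2*3.5*0.36)/7.08 = 0.0113.
C1 = (dt + 2*K*X)/denom = (2.6 + 2*3.5*0.36)/7.08 = 0.7232.
C2 = (2*K*(1-X) - dt)/denom = 0.2655.
O2 = C0*I2 + C1*I1 + C2*O1
   = 0.0113*77 + 0.7232*122 + 0.2655*11
   = 92.02 m^3/s.

92.02


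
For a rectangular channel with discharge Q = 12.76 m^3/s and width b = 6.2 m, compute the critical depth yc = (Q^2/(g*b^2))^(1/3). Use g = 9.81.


Using yc = (Q^2 / (g * b^2))^(1/3):
Q^2 = 12.76^2 = 162.82.
g * b^2 = 9.81 * 6.2^2 = 9.81 * 38.44 = 377.1.
Q^2 / (g*b^2) = 162.82 / 377.1 = 0.4318.
yc = 0.4318^(1/3) = 0.7558 m.

0.7558


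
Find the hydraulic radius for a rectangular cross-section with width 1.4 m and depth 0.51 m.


For a rectangular section:
Flow area A = b * y = 1.4 * 0.51 = 0.71 m^2.
Wetted perimeter P = b + 2y = 1.4 + 2*0.51 = 2.42 m.
Hydraulic radius R = A/P = 0.71 / 2.42 = 0.295 m.

0.295


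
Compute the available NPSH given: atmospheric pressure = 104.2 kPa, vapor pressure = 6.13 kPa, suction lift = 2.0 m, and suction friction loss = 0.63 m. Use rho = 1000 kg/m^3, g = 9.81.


NPSHa = p_atm/(rho*g) - z_s - hf_s - p_vap/(rho*g).
p_atm/(rho*g) = 104.2*1000 / (1000*9.81) = 10.622 m.
p_vap/(rho*g) = 6.13*1000 / (1000*9.81) = 0.625 m.
NPSHa = 10.622 - 2.0 - 0.63 - 0.625
      = 7.37 m.

7.37


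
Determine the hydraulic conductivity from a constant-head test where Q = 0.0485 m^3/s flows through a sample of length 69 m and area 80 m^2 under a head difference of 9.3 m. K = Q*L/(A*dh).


From K = Q*L / (A*dh):
Numerator: Q*L = 0.0485 * 69 = 3.3465.
Denominator: A*dh = 80 * 9.3 = 744.0.
K = 3.3465 / 744.0 = 0.004498 m/s.

0.004498


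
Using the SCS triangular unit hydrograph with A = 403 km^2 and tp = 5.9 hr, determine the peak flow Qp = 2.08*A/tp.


SCS formula: Qp = 2.08 * A / tp.
Qp = 2.08 * 403 / 5.9
   = 838.24 / 5.9
   = 142.07 m^3/s per cm.

142.07


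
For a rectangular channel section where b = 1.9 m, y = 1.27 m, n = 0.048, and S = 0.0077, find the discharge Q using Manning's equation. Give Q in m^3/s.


For a rectangular channel, the cross-sectional area A = b * y = 1.9 * 1.27 = 2.41 m^2.
The wetted perimeter P = b + 2y = 1.9 + 2*1.27 = 4.44 m.
Hydraulic radius R = A/P = 2.41/4.44 = 0.5435 m.
Velocity V = (1/n)*R^(2/3)*S^(1/2) = (1/0.048)*0.5435^(2/3)*0.0077^(1/2) = 1.2175 m/s.
Discharge Q = A * V = 2.41 * 1.2175 = 2.938 m^3/s.

2.938


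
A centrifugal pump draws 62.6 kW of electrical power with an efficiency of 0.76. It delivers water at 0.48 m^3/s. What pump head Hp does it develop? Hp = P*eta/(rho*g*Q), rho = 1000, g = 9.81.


Pump head formula: Hp = P * eta / (rho * g * Q).
Numerator: P * eta = 62.6 * 1000 * 0.76 = 47576.0 W.
Denominator: rho * g * Q = 1000 * 9.81 * 0.48 = 4708.8.
Hp = 47576.0 / 4708.8 = 10.1 m.

10.1


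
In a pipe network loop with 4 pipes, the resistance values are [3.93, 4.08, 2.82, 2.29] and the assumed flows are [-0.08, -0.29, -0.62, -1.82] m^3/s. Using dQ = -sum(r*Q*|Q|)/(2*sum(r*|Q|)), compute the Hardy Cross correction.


Numerator terms (r*Q*|Q|): 3.93*-0.08*|-0.08| = -0.0252; 4.08*-0.29*|-0.29| = -0.3431; 2.82*-0.62*|-0.62| = -1.084; 2.29*-1.82*|-1.82| = -7.5854.
Sum of numerator = -9.0377.
Denominator terms (r*|Q|): 3.93*|-0.08| = 0.3144; 4.08*|-0.29| = 1.1832; 2.82*|-0.62| = 1.7484; 2.29*|-1.82| = 4.1678.
2 * sum of denominator = 2 * 7.4138 = 14.8276.
dQ = --9.0377 / 14.8276 = 0.6095 m^3/s.

0.6095


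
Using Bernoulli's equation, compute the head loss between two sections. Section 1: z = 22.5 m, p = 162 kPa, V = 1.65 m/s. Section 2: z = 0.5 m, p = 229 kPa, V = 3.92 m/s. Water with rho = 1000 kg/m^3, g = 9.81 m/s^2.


Total head at each section: H = z + p/(rho*g) + V^2/(2g).
H1 = 22.5 + 162*1000/(1000*9.81) + 1.65^2/(2*9.81)
   = 22.5 + 16.514 + 0.1388
   = 39.153 m.
H2 = 0.5 + 229*1000/(1000*9.81) + 3.92^2/(2*9.81)
   = 0.5 + 23.344 + 0.7832
   = 24.627 m.
h_L = H1 - H2 = 39.153 - 24.627 = 14.526 m.

14.526


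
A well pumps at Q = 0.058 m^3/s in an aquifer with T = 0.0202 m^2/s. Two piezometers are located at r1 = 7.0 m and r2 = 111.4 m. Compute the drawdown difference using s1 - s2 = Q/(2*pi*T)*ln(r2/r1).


Thiem equation: s1 - s2 = Q/(2*pi*T) * ln(r2/r1).
ln(r2/r1) = ln(111.4/7.0) = 2.7672.
Q/(2*pi*T) = 0.058 / (2*pi*0.0202) = 0.058 / 0.1269 = 0.457.
s1 - s2 = 0.457 * 2.7672 = 1.2646 m.

1.2646


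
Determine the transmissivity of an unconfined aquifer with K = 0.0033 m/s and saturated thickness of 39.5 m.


Transmissivity is defined as T = K * h.
T = 0.0033 * 39.5
  = 0.1303 m^2/s.

0.1303


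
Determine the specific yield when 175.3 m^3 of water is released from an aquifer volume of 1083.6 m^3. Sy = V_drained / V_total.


Specific yield Sy = Volume drained / Total volume.
Sy = 175.3 / 1083.6
   = 0.1618.

0.1618


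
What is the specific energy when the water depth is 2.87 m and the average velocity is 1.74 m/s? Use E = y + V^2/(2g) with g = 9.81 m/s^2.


Specific energy E = y + V^2/(2g).
Velocity head = V^2/(2g) = 1.74^2 / (2*9.81) = 3.0276 / 19.62 = 0.1543 m.
E = 2.87 + 0.1543 = 3.0243 m.

3.0243


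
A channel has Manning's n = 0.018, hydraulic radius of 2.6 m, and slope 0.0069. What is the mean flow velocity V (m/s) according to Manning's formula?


Manning's equation gives V = (1/n) * R^(2/3) * S^(1/2).
First, compute R^(2/3) = 2.6^(2/3) = 1.8908.
Next, S^(1/2) = 0.0069^(1/2) = 0.083066.
Then 1/n = 1/0.018 = 55.56.
V = 55.56 * 1.8908 * 0.083066 = 8.7257 m/s.

8.7257


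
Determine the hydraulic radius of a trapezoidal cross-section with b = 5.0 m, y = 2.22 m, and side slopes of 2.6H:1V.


For a trapezoidal section with side slope z:
A = (b + z*y)*y = (5.0 + 2.6*2.22)*2.22 = 23.914 m^2.
P = b + 2*y*sqrt(1 + z^2) = 5.0 + 2*2.22*sqrt(1 + 2.6^2) = 17.368 m.
R = A/P = 23.914 / 17.368 = 1.3769 m.

1.3769


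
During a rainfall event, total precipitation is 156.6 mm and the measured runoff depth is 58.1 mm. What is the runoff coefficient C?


The runoff coefficient C = runoff depth / rainfall depth.
C = 58.1 / 156.6
  = 0.371.

0.371


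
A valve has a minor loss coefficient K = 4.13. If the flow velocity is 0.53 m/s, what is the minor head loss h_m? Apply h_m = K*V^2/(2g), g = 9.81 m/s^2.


Minor loss formula: h_m = K * V^2/(2g).
V^2 = 0.53^2 = 0.2809.
V^2/(2g) = 0.2809 / 19.62 = 0.0143 m.
h_m = 4.13 * 0.0143 = 0.0591 m.

0.0591


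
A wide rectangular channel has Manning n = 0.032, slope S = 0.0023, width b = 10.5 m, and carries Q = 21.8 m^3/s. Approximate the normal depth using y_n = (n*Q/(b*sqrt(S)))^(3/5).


We use the wide-channel approximation y_n = (n*Q/(b*sqrt(S)))^(3/5).
sqrt(S) = sqrt(0.0023) = 0.047958.
Numerator: n*Q = 0.032 * 21.8 = 0.6976.
Denominator: b*sqrt(S) = 10.5 * 0.047958 = 0.503559.
arg = 1.3853.
y_n = 1.3853^(3/5) = 1.216 m.

1.216


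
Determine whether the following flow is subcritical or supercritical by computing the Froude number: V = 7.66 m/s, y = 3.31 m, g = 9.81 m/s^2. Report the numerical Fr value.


The Froude number is defined as Fr = V / sqrt(g*y).
g*y = 9.81 * 3.31 = 32.4711.
sqrt(g*y) = sqrt(32.4711) = 5.6983.
Fr = 7.66 / 5.6983 = 1.3443.
Since Fr > 1, the flow is supercritical.

1.3443


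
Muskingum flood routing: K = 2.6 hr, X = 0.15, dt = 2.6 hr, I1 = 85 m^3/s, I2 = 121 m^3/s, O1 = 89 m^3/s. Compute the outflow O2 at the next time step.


Muskingum coefficients:
denom = 2*K*(1-X) + dt = 2*2.6*(1-0.15) + 2.6 = 7.02.
C0 = (dt - 2*K*X)/denom = (2.6 - 2*2.6*0.15)/7.02 = 0.2593.
C1 = (dt + 2*K*X)/denom = (2.6 + 2*2.6*0.15)/7.02 = 0.4815.
C2 = (2*K*(1-X) - dt)/denom = 0.2593.
O2 = C0*I2 + C1*I1 + C2*O1
   = 0.2593*121 + 0.4815*85 + 0.2593*89
   = 95.37 m^3/s.

95.37


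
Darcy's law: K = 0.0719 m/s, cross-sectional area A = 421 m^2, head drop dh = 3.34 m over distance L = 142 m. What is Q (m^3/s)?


Darcy's law: Q = K * A * i, where i = dh/L.
Hydraulic gradient i = 3.34 / 142 = 0.023521.
Q = 0.0719 * 421 * 0.023521
  = 0.712 m^3/s.

0.712


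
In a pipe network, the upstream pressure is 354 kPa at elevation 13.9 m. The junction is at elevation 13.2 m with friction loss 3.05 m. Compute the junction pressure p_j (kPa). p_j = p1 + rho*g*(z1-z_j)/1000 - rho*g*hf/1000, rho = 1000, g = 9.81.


Junction pressure: p_j = p1 + rho*g*(z1 - z_j)/1000 - rho*g*hf/1000.
Elevation term = 1000*9.81*(13.9 - 13.2)/1000 = 6.867 kPa.
Friction term = 1000*9.81*3.05/1000 = 29.921 kPa.
p_j = 354 + 6.867 - 29.921 = 330.95 kPa.

330.95


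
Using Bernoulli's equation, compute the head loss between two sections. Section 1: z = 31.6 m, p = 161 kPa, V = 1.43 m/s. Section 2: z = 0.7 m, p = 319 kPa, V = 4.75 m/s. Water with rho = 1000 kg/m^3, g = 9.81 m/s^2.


Total head at each section: H = z + p/(rho*g) + V^2/(2g).
H1 = 31.6 + 161*1000/(1000*9.81) + 1.43^2/(2*9.81)
   = 31.6 + 16.412 + 0.1042
   = 48.116 m.
H2 = 0.7 + 319*1000/(1000*9.81) + 4.75^2/(2*9.81)
   = 0.7 + 32.518 + 1.15
   = 34.368 m.
h_L = H1 - H2 = 48.116 - 34.368 = 13.748 m.

13.748


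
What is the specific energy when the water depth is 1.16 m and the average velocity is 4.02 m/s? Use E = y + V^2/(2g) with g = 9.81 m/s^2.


Specific energy E = y + V^2/(2g).
Velocity head = V^2/(2g) = 4.02^2 / (2*9.81) = 16.1604 / 19.62 = 0.8237 m.
E = 1.16 + 0.8237 = 1.9837 m.

1.9837


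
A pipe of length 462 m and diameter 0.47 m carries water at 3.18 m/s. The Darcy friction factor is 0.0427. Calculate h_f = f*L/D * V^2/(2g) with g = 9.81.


Darcy-Weisbach equation: h_f = f * (L/D) * V^2/(2g).
f * L/D = 0.0427 * 462/0.47 = 41.9732.
V^2/(2g) = 3.18^2 / (2*9.81) = 10.1124 / 19.62 = 0.5154 m.
h_f = 41.9732 * 0.5154 = 21.634 m.

21.634


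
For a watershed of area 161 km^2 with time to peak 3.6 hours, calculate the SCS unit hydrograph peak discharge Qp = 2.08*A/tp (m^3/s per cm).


SCS formula: Qp = 2.08 * A / tp.
Qp = 2.08 * 161 / 3.6
   = 334.88 / 3.6
   = 93.02 m^3/s per cm.

93.02


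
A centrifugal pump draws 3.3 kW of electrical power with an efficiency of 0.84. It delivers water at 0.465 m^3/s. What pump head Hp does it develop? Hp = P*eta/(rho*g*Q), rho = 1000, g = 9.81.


Pump head formula: Hp = P * eta / (rho * g * Q).
Numerator: P * eta = 3.3 * 1000 * 0.84 = 2772.0 W.
Denominator: rho * g * Q = 1000 * 9.81 * 0.465 = 4561.65.
Hp = 2772.0 / 4561.65 = 0.61 m.

0.61


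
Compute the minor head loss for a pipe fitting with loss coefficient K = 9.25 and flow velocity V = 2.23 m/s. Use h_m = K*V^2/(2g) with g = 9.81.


Minor loss formula: h_m = K * V^2/(2g).
V^2 = 2.23^2 = 4.9729.
V^2/(2g) = 4.9729 / 19.62 = 0.2535 m.
h_m = 9.25 * 0.2535 = 2.3445 m.

2.3445


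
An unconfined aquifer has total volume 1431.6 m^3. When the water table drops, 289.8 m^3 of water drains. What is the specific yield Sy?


Specific yield Sy = Volume drained / Total volume.
Sy = 289.8 / 1431.6
   = 0.2024.

0.2024


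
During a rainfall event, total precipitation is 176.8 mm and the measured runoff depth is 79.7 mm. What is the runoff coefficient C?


The runoff coefficient C = runoff depth / rainfall depth.
C = 79.7 / 176.8
  = 0.4508.

0.4508


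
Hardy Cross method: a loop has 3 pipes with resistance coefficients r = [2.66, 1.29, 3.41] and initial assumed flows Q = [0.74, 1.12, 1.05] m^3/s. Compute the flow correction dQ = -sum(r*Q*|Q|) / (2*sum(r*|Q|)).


Numerator terms (r*Q*|Q|): 2.66*0.74*|0.74| = 1.4566; 1.29*1.12*|1.12| = 1.6182; 3.41*1.05*|1.05| = 3.7595.
Sum of numerator = 6.8343.
Denominator terms (r*|Q|): 2.66*|0.74| = 1.9684; 1.29*|1.12| = 1.4448; 3.41*|1.05| = 3.5805.
2 * sum of denominator = 2 * 6.9937 = 13.9874.
dQ = -6.8343 / 13.9874 = -0.4886 m^3/s.

-0.4886


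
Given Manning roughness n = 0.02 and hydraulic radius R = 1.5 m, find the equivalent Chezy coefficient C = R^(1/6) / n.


The Chezy coefficient relates to Manning's n through C = R^(1/6) / n.
R^(1/6) = 1.5^(1/6) = 1.069913.
C = 1.069913 / 0.02 = 53.5 m^(1/2)/s.

53.5


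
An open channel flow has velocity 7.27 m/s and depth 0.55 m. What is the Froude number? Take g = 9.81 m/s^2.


The Froude number is defined as Fr = V / sqrt(g*y).
g*y = 9.81 * 0.55 = 5.3955.
sqrt(g*y) = sqrt(5.3955) = 2.3228.
Fr = 7.27 / 2.3228 = 3.1298.

3.1298


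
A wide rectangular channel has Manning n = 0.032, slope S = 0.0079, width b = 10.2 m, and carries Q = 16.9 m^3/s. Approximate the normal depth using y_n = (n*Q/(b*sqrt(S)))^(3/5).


We use the wide-channel approximation y_n = (n*Q/(b*sqrt(S)))^(3/5).
sqrt(S) = sqrt(0.0079) = 0.088882.
Numerator: n*Q = 0.032 * 16.9 = 0.5408.
Denominator: b*sqrt(S) = 10.2 * 0.088882 = 0.906596.
arg = 0.5965.
y_n = 0.5965^(3/5) = 0.7335 m.

0.7335


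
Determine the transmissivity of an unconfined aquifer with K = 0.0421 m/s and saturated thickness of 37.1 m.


Transmissivity is defined as T = K * h.
T = 0.0421 * 37.1
  = 1.5619 m^2/s.

1.5619


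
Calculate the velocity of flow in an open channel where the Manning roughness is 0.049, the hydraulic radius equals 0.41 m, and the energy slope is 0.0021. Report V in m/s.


Manning's equation gives V = (1/n) * R^(2/3) * S^(1/2).
First, compute R^(2/3) = 0.41^(2/3) = 0.5519.
Next, S^(1/2) = 0.0021^(1/2) = 0.045826.
Then 1/n = 1/0.049 = 20.41.
V = 20.41 * 0.5519 * 0.045826 = 0.5161 m/s.

0.5161


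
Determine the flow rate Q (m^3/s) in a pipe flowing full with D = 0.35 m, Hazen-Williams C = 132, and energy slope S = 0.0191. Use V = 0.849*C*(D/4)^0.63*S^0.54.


For a full circular pipe, R = D/4 = 0.35/4 = 0.0875 m.
V = 0.849 * 132 * 0.0875^0.63 * 0.0191^0.54
  = 0.849 * 132 * 0.215509 * 0.117966
  = 2.8491 m/s.
Pipe area A = pi*D^2/4 = pi*0.35^2/4 = 0.0962 m^2.
Q = A * V = 0.0962 * 2.8491 = 0.2741 m^3/s.

0.2741


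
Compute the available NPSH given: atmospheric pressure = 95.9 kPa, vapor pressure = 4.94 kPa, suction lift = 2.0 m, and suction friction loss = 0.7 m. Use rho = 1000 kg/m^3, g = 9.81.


NPSHa = p_atm/(rho*g) - z_s - hf_s - p_vap/(rho*g).
p_atm/(rho*g) = 95.9*1000 / (1000*9.81) = 9.776 m.
p_vap/(rho*g) = 4.94*1000 / (1000*9.81) = 0.504 m.
NPSHa = 9.776 - 2.0 - 0.7 - 0.504
      = 6.57 m.

6.57


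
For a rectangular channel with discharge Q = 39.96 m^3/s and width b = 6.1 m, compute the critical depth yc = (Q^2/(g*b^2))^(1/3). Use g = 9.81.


Using yc = (Q^2 / (g * b^2))^(1/3):
Q^2 = 39.96^2 = 1596.8.
g * b^2 = 9.81 * 6.1^2 = 9.81 * 37.21 = 365.03.
Q^2 / (g*b^2) = 1596.8 / 365.03 = 4.3744.
yc = 4.3744^(1/3) = 1.6355 m.

1.6355


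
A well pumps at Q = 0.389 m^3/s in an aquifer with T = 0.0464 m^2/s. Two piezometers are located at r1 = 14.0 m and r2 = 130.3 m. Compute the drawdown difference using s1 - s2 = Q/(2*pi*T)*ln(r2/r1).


Thiem equation: s1 - s2 = Q/(2*pi*T) * ln(r2/r1).
ln(r2/r1) = ln(130.3/14.0) = 2.2308.
Q/(2*pi*T) = 0.389 / (2*pi*0.0464) = 0.389 / 0.2915 = 1.3343.
s1 - s2 = 1.3343 * 2.2308 = 2.9765 m.

2.9765


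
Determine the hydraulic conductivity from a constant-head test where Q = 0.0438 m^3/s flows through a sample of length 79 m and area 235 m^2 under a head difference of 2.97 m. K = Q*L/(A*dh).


From K = Q*L / (A*dh):
Numerator: Q*L = 0.0438 * 79 = 3.4602.
Denominator: A*dh = 235 * 2.97 = 697.95.
K = 3.4602 / 697.95 = 0.004958 m/s.

0.004958


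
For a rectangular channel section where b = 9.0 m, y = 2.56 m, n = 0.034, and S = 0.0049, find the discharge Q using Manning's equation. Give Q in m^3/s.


For a rectangular channel, the cross-sectional area A = b * y = 9.0 * 2.56 = 23.04 m^2.
The wetted perimeter P = b + 2y = 9.0 + 2*2.56 = 14.12 m.
Hydraulic radius R = A/P = 23.04/14.12 = 1.6317 m.
Velocity V = (1/n)*R^(2/3)*S^(1/2) = (1/0.034)*1.6317^(2/3)*0.0049^(1/2) = 2.8535 m/s.
Discharge Q = A * V = 23.04 * 2.8535 = 65.746 m^3/s.

65.746


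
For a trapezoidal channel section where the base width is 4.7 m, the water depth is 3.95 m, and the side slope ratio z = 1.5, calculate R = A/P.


For a trapezoidal section with side slope z:
A = (b + z*y)*y = (4.7 + 1.5*3.95)*3.95 = 41.969 m^2.
P = b + 2*y*sqrt(1 + z^2) = 4.7 + 2*3.95*sqrt(1 + 1.5^2) = 18.942 m.
R = A/P = 41.969 / 18.942 = 2.2157 m.

2.2157


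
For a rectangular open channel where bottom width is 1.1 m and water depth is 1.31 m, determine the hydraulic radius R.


For a rectangular section:
Flow area A = b * y = 1.1 * 1.31 = 1.44 m^2.
Wetted perimeter P = b + 2y = 1.1 + 2*1.31 = 3.72 m.
Hydraulic radius R = A/P = 1.44 / 3.72 = 0.3874 m.

0.3874


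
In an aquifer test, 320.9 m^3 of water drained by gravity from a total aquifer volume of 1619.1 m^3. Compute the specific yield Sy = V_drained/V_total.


Specific yield Sy = Volume drained / Total volume.
Sy = 320.9 / 1619.1
   = 0.1982.

0.1982


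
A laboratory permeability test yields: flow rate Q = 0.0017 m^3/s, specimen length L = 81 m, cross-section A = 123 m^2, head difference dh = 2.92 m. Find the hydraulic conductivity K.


From K = Q*L / (A*dh):
Numerator: Q*L = 0.0017 * 81 = 0.1377.
Denominator: A*dh = 123 * 2.92 = 359.16.
K = 0.1377 / 359.16 = 0.000383 m/s.

0.000383


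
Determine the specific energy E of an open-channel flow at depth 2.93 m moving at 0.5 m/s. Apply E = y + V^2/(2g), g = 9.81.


Specific energy E = y + V^2/(2g).
Velocity head = V^2/(2g) = 0.5^2 / (2*9.81) = 0.25 / 19.62 = 0.0127 m.
E = 2.93 + 0.0127 = 2.9427 m.

2.9427


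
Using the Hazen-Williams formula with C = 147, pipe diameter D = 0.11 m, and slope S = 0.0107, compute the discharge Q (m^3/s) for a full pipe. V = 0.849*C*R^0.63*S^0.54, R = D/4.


For a full circular pipe, R = D/4 = 0.11/4 = 0.0275 m.
V = 0.849 * 147 * 0.0275^0.63 * 0.0107^0.54
  = 0.849 * 147 * 0.103939 * 0.086271
  = 1.1191 m/s.
Pipe area A = pi*D^2/4 = pi*0.11^2/4 = 0.0095 m^2.
Q = A * V = 0.0095 * 1.1191 = 0.0106 m^3/s.

0.0106


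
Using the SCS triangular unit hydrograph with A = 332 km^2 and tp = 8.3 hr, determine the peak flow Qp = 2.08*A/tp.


SCS formula: Qp = 2.08 * A / tp.
Qp = 2.08 * 332 / 8.3
   = 690.56 / 8.3
   = 83.2 m^3/s per cm.

83.2


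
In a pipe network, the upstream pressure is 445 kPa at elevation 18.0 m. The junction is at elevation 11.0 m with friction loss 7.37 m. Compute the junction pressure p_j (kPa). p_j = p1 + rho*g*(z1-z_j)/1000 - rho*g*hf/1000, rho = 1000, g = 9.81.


Junction pressure: p_j = p1 + rho*g*(z1 - z_j)/1000 - rho*g*hf/1000.
Elevation term = 1000*9.81*(18.0 - 11.0)/1000 = 68.67 kPa.
Friction term = 1000*9.81*7.37/1000 = 72.3 kPa.
p_j = 445 + 68.67 - 72.3 = 441.37 kPa.

441.37


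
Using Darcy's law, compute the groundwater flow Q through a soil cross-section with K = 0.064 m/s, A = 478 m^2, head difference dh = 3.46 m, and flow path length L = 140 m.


Darcy's law: Q = K * A * i, where i = dh/L.
Hydraulic gradient i = 3.46 / 140 = 0.024714.
Q = 0.064 * 478 * 0.024714
  = 0.7561 m^3/s.

0.7561


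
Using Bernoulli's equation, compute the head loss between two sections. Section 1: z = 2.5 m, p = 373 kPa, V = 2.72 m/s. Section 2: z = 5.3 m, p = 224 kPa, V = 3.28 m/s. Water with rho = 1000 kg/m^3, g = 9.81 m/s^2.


Total head at each section: H = z + p/(rho*g) + V^2/(2g).
H1 = 2.5 + 373*1000/(1000*9.81) + 2.72^2/(2*9.81)
   = 2.5 + 38.022 + 0.3771
   = 40.9 m.
H2 = 5.3 + 224*1000/(1000*9.81) + 3.28^2/(2*9.81)
   = 5.3 + 22.834 + 0.5483
   = 28.682 m.
h_L = H1 - H2 = 40.9 - 28.682 = 12.217 m.

12.217


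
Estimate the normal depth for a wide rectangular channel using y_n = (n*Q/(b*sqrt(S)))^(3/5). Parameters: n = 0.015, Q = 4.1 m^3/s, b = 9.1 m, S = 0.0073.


We use the wide-channel approximation y_n = (n*Q/(b*sqrt(S)))^(3/5).
sqrt(S) = sqrt(0.0073) = 0.08544.
Numerator: n*Q = 0.015 * 4.1 = 0.0615.
Denominator: b*sqrt(S) = 9.1 * 0.08544 = 0.777504.
arg = 0.0791.
y_n = 0.0791^(3/5) = 0.2182 m.

0.2182


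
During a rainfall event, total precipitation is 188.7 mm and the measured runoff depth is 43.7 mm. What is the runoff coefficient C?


The runoff coefficient C = runoff depth / rainfall depth.
C = 43.7 / 188.7
  = 0.2316.

0.2316


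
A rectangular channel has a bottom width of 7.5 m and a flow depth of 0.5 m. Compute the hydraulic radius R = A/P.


For a rectangular section:
Flow area A = b * y = 7.5 * 0.5 = 3.75 m^2.
Wetted perimeter P = b + 2y = 7.5 + 2*0.5 = 8.5 m.
Hydraulic radius R = A/P = 3.75 / 8.5 = 0.4412 m.

0.4412


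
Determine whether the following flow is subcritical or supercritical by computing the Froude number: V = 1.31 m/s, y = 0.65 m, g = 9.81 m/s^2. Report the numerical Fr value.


The Froude number is defined as Fr = V / sqrt(g*y).
g*y = 9.81 * 0.65 = 6.3765.
sqrt(g*y) = sqrt(6.3765) = 2.5252.
Fr = 1.31 / 2.5252 = 0.5188.
Since Fr < 1, the flow is subcritical.

0.5188


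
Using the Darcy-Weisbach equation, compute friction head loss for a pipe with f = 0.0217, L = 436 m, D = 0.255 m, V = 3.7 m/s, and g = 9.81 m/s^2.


Darcy-Weisbach equation: h_f = f * (L/D) * V^2/(2g).
f * L/D = 0.0217 * 436/0.255 = 37.1027.
V^2/(2g) = 3.7^2 / (2*9.81) = 13.69 / 19.62 = 0.6978 m.
h_f = 37.1027 * 0.6978 = 25.889 m.

25.889


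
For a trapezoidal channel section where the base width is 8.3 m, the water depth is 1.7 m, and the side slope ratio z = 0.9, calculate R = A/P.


For a trapezoidal section with side slope z:
A = (b + z*y)*y = (8.3 + 0.9*1.7)*1.7 = 16.711 m^2.
P = b + 2*y*sqrt(1 + z^2) = 8.3 + 2*1.7*sqrt(1 + 0.9^2) = 12.874 m.
R = A/P = 16.711 / 12.874 = 1.298 m.

1.298


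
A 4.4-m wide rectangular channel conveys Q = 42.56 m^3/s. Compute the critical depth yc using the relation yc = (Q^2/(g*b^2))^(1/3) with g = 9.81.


Using yc = (Q^2 / (g * b^2))^(1/3):
Q^2 = 42.56^2 = 1811.35.
g * b^2 = 9.81 * 4.4^2 = 9.81 * 19.36 = 189.92.
Q^2 / (g*b^2) = 1811.35 / 189.92 = 9.5374.
yc = 9.5374^(1/3) = 2.1207 m.

2.1207


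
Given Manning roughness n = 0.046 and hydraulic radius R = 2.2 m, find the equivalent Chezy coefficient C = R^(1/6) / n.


The Chezy coefficient relates to Manning's n through C = R^(1/6) / n.
R^(1/6) = 2.2^(1/6) = 1.140435.
C = 1.140435 / 0.046 = 24.79 m^(1/2)/s.

24.79


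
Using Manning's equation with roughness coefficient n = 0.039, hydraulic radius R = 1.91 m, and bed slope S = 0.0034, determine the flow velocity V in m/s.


Manning's equation gives V = (1/n) * R^(2/3) * S^(1/2).
First, compute R^(2/3) = 1.91^(2/3) = 1.5394.
Next, S^(1/2) = 0.0034^(1/2) = 0.05831.
Then 1/n = 1/0.039 = 25.64.
V = 25.64 * 1.5394 * 0.05831 = 2.3016 m/s.

2.3016


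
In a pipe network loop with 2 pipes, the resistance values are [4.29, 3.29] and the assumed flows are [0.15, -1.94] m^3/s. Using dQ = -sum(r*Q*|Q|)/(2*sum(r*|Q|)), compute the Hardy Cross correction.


Numerator terms (r*Q*|Q|): 4.29*0.15*|0.15| = 0.0965; 3.29*-1.94*|-1.94| = -12.3822.
Sum of numerator = -12.2857.
Denominator terms (r*|Q|): 4.29*|0.15| = 0.6435; 3.29*|-1.94| = 6.3826.
2 * sum of denominator = 2 * 7.0261 = 14.0522.
dQ = --12.2857 / 14.0522 = 0.8743 m^3/s.

0.8743


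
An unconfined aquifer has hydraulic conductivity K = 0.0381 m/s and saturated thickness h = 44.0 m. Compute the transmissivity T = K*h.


Transmissivity is defined as T = K * h.
T = 0.0381 * 44.0
  = 1.6764 m^2/s.

1.6764


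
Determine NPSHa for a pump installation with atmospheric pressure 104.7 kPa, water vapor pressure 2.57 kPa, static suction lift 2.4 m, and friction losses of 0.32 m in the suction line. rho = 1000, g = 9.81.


NPSHa = p_atm/(rho*g) - z_s - hf_s - p_vap/(rho*g).
p_atm/(rho*g) = 104.7*1000 / (1000*9.81) = 10.673 m.
p_vap/(rho*g) = 2.57*1000 / (1000*9.81) = 0.262 m.
NPSHa = 10.673 - 2.4 - 0.32 - 0.262
      = 7.69 m.

7.69


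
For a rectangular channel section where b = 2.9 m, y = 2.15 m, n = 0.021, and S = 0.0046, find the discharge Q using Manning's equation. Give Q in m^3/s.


For a rectangular channel, the cross-sectional area A = b * y = 2.9 * 2.15 = 6.23 m^2.
The wetted perimeter P = b + 2y = 2.9 + 2*2.15 = 7.2 m.
Hydraulic radius R = A/P = 6.23/7.2 = 0.866 m.
Velocity V = (1/n)*R^(2/3)*S^(1/2) = (1/0.021)*0.866^(2/3)*0.0046^(1/2) = 2.9342 m/s.
Discharge Q = A * V = 6.23 * 2.9342 = 18.295 m^3/s.

18.295


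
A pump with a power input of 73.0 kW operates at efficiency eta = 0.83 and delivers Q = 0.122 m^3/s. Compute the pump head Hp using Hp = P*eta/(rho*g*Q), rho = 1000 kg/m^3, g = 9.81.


Pump head formula: Hp = P * eta / (rho * g * Q).
Numerator: P * eta = 73.0 * 1000 * 0.83 = 60590.0 W.
Denominator: rho * g * Q = 1000 * 9.81 * 0.122 = 1196.82.
Hp = 60590.0 / 1196.82 = 50.63 m.

50.63


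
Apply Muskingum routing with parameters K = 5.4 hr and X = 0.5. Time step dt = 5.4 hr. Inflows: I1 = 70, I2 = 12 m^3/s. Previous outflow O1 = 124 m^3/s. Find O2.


Muskingum coefficients:
denom = 2*K*(1-X) + dt = 2*5.4*(1-0.5) + 5.4 = 10.8.
C0 = (dt - 2*K*X)/denom = (5.4 - 2*5.4*0.5)/10.8 = 0.0.
C1 = (dt + 2*K*X)/denom = (5.4 + 2*5.4*0.5)/10.8 = 1.0.
C2 = (2*K*(1-X) - dt)/denom = 0.0.
O2 = C0*I2 + C1*I1 + C2*O1
   = 0.0*12 + 1.0*70 + 0.0*124
   = 70.0 m^3/s.

70.0


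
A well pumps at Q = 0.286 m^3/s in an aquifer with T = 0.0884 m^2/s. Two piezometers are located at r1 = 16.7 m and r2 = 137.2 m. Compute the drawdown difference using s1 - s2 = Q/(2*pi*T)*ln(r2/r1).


Thiem equation: s1 - s2 = Q/(2*pi*T) * ln(r2/r1).
ln(r2/r1) = ln(137.2/16.7) = 2.106.
Q/(2*pi*T) = 0.286 / (2*pi*0.0884) = 0.286 / 0.5554 = 0.5149.
s1 - s2 = 0.5149 * 2.106 = 1.0844 m.

1.0844


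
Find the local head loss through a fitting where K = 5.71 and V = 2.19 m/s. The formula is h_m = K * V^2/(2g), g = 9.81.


Minor loss formula: h_m = K * V^2/(2g).
V^2 = 2.19^2 = 4.7961.
V^2/(2g) = 4.7961 / 19.62 = 0.2444 m.
h_m = 5.71 * 0.2444 = 1.3958 m.

1.3958
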